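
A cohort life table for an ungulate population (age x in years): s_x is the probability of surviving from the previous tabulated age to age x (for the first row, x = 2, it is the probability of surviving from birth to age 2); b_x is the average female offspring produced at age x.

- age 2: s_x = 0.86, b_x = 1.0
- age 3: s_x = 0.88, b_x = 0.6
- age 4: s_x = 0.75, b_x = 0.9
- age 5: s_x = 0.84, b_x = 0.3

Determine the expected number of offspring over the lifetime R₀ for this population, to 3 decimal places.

1.968

Survivorship from birth: l_x = s_2·s_3·…·s_x.
  l_2 = 0.86000
  l_3 = 0.75680
  l_4 = 0.56760
  l_5 = 0.47678
R₀ = Σ l_x b_x:
  age 2: 0.86000 × 1.0 = 0.8600
  age 3: 0.75680 × 0.6 = 0.4541
  age 4: 0.56760 × 0.9 = 0.5108
  age 5: 0.47678 × 0.3 = 0.1430
R₀ = 0.8600 + 0.4541 + 0.5108 + 0.1430 = 1.9680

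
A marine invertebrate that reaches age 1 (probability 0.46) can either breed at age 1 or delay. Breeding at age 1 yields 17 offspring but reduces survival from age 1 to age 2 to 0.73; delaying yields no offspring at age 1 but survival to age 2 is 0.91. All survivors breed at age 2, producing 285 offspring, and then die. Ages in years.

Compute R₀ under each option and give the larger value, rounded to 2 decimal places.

119.30

breed at age 1: R₀ = 0.46 × (17 + 0.73 × 285) = 0.46 × 225.0500 = 103.5230
delay to age 2: R₀ = 0.46 × (0.91 × 285) = 0.46 × 259.3500 = 119.3010
Higher: delay to age 2 (119.3010).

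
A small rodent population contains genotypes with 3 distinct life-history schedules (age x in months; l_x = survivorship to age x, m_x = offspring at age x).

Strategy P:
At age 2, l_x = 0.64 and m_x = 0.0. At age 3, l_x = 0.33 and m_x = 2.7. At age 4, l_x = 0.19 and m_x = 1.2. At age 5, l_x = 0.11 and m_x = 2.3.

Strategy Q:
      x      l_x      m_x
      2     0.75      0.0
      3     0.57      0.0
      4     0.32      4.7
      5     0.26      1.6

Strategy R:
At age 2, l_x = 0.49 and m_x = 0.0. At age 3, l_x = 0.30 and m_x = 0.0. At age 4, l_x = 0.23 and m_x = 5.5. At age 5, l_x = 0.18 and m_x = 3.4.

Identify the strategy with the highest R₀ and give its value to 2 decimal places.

1.92

Strategy P: R₀ = 0.64×0.0 + 0.33×2.7 + 0.19×1.2 + 0.11×2.3 = 1.3720
Strategy Q: R₀ = 0.75×0.0 + 0.57×0.0 + 0.32×4.7 + 0.26×1.6 = 1.9200
Strategy R: R₀ = 0.49×0.0 + 0.30×0.0 + 0.23×5.5 + 0.18×3.4 = 1.8770
Highest R₀: strategy Q with 1.9200.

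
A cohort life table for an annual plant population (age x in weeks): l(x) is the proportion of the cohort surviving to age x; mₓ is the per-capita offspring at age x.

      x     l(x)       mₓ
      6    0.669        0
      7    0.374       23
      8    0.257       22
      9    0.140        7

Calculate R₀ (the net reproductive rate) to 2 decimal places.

15.24

R₀ = Σ l(x) mₓ:
  age 6: 0.669 × 0 = 0.0000
  age 7: 0.374 × 23 = 8.6020
  age 8: 0.257 × 22 = 5.6540
  age 9: 0.140 × 7 = 0.9800
R₀ = 0.0000 + 8.6020 + 5.6540 + 0.9800 = 15.2360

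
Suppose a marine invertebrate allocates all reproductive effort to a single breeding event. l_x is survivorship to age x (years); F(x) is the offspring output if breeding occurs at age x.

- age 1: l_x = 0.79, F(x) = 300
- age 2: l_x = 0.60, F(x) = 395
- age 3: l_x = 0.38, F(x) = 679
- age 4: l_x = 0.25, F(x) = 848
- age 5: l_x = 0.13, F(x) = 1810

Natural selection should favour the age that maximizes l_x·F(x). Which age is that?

3

Expected offspring if breeding at age x = l_x × F(x):
  age 1: 0.79 × 300 = 237.000
  age 2: 0.60 × 395 = 237.000
  age 3: 0.38 × 679 = 258.020
  age 4: 0.25 × 848 = 212.000
  age 5: 0.13 × 1810 = 235.300
Maximum at age 3 (258.020).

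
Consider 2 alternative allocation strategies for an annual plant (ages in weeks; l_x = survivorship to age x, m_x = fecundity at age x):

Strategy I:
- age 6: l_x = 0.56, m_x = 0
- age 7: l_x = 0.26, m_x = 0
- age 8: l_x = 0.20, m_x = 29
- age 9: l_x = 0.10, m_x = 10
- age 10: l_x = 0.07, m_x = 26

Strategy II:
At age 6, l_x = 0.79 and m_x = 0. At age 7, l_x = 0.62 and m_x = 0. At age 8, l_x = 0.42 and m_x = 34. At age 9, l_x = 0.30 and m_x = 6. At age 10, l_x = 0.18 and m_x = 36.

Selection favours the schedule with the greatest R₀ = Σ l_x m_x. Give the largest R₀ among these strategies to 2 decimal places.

22.56

Strategy I: R₀ = 0.56×0 + 0.26×0 + 0.20×29 + 0.10×10 + 0.07×26 = 8.6200
Strategy II: R₀ = 0.79×0 + 0.62×0 + 0.42×34 + 0.30×6 + 0.18×36 = 22.5600
Highest R₀: strategy II with 22.5600.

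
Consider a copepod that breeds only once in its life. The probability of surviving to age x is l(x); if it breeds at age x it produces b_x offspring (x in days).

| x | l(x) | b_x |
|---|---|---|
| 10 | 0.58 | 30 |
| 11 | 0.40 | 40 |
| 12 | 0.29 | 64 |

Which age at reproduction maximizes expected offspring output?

12

Expected offspring if breeding at age x = l(x) × b_x:
  age 10: 0.58 × 30 = 17.400
  age 11: 0.40 × 40 = 16.000
  age 12: 0.29 × 64 = 18.560
Maximum at age 12 (18.560).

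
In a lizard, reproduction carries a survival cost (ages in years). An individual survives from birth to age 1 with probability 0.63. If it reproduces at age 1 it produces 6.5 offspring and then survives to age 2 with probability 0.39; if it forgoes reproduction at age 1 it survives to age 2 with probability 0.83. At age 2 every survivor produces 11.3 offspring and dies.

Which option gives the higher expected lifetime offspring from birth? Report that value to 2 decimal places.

6.87

breed at age 1: R₀ = 0.63 × (6.5 + 0.39 × 11.3) = 0.63 × 10.9070 = 6.8714
delay to age 2: R₀ = 0.63 × (0.83 × 11.3) = 0.63 × 9.3790 = 5.9088
Higher: breed at age 1 (6.8714).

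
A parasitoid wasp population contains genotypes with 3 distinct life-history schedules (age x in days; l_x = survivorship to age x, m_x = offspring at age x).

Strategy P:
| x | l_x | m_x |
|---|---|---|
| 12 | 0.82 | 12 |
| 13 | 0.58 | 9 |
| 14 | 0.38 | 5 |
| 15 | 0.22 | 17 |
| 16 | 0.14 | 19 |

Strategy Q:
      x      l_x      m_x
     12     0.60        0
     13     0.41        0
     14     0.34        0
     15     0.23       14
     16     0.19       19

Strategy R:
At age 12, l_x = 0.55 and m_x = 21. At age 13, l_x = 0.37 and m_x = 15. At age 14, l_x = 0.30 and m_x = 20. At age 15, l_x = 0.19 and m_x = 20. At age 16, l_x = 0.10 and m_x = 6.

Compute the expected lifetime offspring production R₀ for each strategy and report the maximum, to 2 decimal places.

27.50

Strategy P: R₀ = 0.82×12 + 0.58×9 + 0.38×5 + 0.22×17 + 0.14×19 = 23.3600
Strategy Q: R₀ = 0.60×0 + 0.41×0 + 0.34×0 + 0.23×14 + 0.19×19 = 6.8300
Strategy R: R₀ = 0.55×21 + 0.37×15 + 0.30×20 + 0.19×20 + 0.10×6 = 27.5000
Highest R₀: strategy R with 27.5000.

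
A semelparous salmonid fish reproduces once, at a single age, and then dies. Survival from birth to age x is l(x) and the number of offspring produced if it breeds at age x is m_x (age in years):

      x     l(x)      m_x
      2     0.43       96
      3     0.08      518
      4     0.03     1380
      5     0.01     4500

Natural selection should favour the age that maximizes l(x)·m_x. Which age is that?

Expected offspring if breeding at age x = l(x) × m_x:
  age 2: 0.43 × 96 = 41.280
  age 3: 0.08 × 518 = 41.440
  age 4: 0.03 × 1380 = 41.400
  age 5: 0.01 × 4500 = 45.000
Maximum at age 5 (45.000).

5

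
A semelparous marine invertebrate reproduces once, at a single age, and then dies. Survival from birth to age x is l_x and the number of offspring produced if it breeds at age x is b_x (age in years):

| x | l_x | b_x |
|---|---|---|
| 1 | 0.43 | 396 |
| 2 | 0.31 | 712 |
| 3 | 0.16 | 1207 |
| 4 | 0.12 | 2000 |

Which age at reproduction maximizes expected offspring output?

Expected offspring if breeding at age x = l_x × b_x:
  age 1: 0.43 × 396 = 170.280
  age 2: 0.31 × 712 = 220.720
  age 3: 0.16 × 1207 = 193.120
  age 4: 0.12 × 2000 = 240.000
Maximum at age 4 (240.000).

4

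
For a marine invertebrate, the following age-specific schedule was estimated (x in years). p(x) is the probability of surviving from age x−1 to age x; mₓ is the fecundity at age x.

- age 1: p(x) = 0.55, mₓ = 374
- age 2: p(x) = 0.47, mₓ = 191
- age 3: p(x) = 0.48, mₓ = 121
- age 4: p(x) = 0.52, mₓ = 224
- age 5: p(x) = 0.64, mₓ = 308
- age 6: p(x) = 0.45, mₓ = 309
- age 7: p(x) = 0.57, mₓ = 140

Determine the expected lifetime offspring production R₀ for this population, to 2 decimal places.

304.48

Survivorship from birth: l_x = p_1·p_2·…·p_x.
  l_1 = 0.55000
  l_2 = 0.25850
  l_3 = 0.12408
  l_4 = 0.06452
  l_5 = 0.04129
  l_6 = 0.01858
  l_7 = 0.01059
R₀ = Σ l_x mₓ:
  age 1: 0.55000 × 374 = 205.7000
  age 2: 0.25850 × 191 = 49.3735
  age 3: 0.12408 × 121 = 15.0137
  age 4: 0.06452 × 224 = 14.4525
  age 5: 0.04129 × 308 = 12.7173
  age 6: 0.01858 × 309 = 5.7412
  age 7: 0.01059 × 140 = 1.4826
R₀ = 205.7000 + 49.3735 + 15.0137 + 14.4525 + 12.7173 + 5.7412 + 1.4826 = 304.4808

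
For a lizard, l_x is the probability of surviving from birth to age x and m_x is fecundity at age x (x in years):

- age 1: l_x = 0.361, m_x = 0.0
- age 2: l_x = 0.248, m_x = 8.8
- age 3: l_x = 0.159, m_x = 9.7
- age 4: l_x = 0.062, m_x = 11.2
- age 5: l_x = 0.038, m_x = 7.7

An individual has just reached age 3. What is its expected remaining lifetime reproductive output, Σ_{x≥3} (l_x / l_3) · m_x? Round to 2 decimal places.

l_3 = 0.159. Conditional survival from age 3 to x is l_x / l_3.
  x=3: (0.159/0.159) × 9.7 = 9.7000
  x=4: (0.062/0.159) × 11.2 = 4.3673
  x=5: (0.038/0.159) × 7.7 = 1.8403
Sum = 9.7000 + 4.3673 + 1.8403 = 15.9075

15.91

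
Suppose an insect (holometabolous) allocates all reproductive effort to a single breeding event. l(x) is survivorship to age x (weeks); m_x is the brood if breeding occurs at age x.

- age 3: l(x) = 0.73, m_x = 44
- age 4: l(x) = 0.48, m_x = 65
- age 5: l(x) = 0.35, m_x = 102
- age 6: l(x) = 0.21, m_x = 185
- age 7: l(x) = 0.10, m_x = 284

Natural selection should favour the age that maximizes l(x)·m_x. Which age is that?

6

Expected offspring if breeding at age x = l(x) × m_x:
  age 3: 0.73 × 44 = 32.120
  age 4: 0.48 × 65 = 31.200
  age 5: 0.35 × 102 = 35.700
  age 6: 0.21 × 185 = 38.850
  age 7: 0.10 × 284 = 28.400
Maximum at age 6 (38.850).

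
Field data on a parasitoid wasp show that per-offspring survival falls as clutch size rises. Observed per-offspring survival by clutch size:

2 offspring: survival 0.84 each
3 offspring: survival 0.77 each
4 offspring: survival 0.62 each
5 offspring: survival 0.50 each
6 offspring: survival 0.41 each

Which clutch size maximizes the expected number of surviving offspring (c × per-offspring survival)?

5

Expected surviving offspring = c × s(c):
  c=2: 2 × 0.84 = 1.680
  c=3: 3 × 0.77 = 2.310
  c=4: 4 × 0.62 = 2.480
  c=5: 5 × 0.50 = 2.500
  c=6: 6 × 0.41 = 2.460
Maximum at c = 5 (2.500 surviving offspring).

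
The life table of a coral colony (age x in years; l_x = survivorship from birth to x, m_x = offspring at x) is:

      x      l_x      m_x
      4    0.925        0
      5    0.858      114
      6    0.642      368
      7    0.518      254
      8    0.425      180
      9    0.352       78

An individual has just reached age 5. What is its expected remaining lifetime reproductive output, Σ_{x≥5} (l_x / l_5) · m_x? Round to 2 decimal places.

663.86

l_5 = 0.858. Conditional survival from age 5 to x is l_x / l_5.
  x=5: (0.858/0.858) × 114 = 114.0000
  x=6: (0.642/0.858) × 368 = 275.3566
  x=7: (0.518/0.858) × 254 = 153.3473
  x=8: (0.425/0.858) × 180 = 89.1608
  x=9: (0.352/0.858) × 78 = 32.0000
Sum = 114.0000 + 275.3566 + 153.3473 + 89.1608 + 32.0000 = 663.8648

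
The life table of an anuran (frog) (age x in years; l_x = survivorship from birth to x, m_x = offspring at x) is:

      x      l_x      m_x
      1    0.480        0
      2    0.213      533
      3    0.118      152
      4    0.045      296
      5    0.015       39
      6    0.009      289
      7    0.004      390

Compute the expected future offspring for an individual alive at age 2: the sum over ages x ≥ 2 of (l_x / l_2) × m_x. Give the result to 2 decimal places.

702.02

l_2 = 0.213. Conditional survival from age 2 to x is l_x / l_2.
  x=2: (0.213/0.213) × 533 = 533.0000
  x=3: (0.118/0.213) × 152 = 84.2066
  x=4: (0.045/0.213) × 296 = 62.5352
  x=5: (0.015/0.213) × 39 = 2.7465
  x=6: (0.009/0.213) × 289 = 12.2113
  x=7: (0.004/0.213) × 390 = 7.3239
Sum = 533.0000 + 84.2066 + 62.5352 + 2.7465 + 12.2113 + 7.3239 = 702.0235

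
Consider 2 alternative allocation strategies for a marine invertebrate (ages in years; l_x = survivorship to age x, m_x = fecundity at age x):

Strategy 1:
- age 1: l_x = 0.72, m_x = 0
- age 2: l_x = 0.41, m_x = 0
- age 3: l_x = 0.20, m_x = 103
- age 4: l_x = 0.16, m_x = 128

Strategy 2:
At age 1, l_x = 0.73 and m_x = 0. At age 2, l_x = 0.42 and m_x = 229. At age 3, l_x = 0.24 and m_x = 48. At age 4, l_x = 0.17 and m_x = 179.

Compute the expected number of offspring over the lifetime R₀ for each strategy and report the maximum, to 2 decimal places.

138.13

Strategy 1: R₀ = 0.72×0 + 0.41×0 + 0.20×103 + 0.16×128 = 41.0800
Strategy 2: R₀ = 0.73×0 + 0.42×229 + 0.24×48 + 0.17×179 = 138.1300
Highest R₀: strategy 2 with 138.1300.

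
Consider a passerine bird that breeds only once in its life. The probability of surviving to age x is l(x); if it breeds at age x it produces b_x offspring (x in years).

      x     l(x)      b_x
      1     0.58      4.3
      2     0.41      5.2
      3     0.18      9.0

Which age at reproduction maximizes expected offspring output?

Expected offspring if breeding at age x = l(x) × b_x:
  age 1: 0.58 × 4.3 = 2.494
  age 2: 0.41 × 5.2 = 2.132
  age 3: 0.18 × 9.0 = 1.620
Maximum at age 1 (2.494).

1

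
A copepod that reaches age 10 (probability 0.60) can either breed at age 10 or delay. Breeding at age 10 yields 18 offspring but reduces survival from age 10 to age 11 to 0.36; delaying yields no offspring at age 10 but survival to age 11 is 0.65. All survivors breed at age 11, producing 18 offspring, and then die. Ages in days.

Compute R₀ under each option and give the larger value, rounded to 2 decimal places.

breed at age 10: R₀ = 0.60 × (18 + 0.36 × 18) = 0.60 × 24.4800 = 14.6880
delay to age 11: R₀ = 0.60 × (0.65 × 18) = 0.60 × 11.7000 = 7.0200
Higher: breed at age 10 (14.6880).

14.69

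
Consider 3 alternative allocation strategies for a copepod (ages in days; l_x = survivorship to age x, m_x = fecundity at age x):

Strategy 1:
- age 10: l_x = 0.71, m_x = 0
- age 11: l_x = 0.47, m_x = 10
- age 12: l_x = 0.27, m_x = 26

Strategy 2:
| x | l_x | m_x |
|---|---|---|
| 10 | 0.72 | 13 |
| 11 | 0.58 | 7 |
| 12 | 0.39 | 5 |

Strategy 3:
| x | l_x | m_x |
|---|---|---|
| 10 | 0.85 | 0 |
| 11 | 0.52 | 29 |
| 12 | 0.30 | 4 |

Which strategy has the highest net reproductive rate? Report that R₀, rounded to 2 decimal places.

16.28

Strategy 1: R₀ = 0.71×0 + 0.47×10 + 0.27×26 = 11.7200
Strategy 2: R₀ = 0.72×13 + 0.58×7 + 0.39×5 = 15.3700
Strategy 3: R₀ = 0.85×0 + 0.52×29 + 0.30×4 = 16.2800
Highest R₀: strategy 3 with 16.2800.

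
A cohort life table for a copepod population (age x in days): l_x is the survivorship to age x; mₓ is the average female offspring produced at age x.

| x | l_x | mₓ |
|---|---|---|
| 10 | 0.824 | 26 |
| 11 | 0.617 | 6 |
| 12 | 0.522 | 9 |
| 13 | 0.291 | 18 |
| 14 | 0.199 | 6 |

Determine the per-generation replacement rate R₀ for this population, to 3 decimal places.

R₀ = Σ l_x mₓ:
  age 10: 0.824 × 26 = 21.4240
  age 11: 0.617 × 6 = 3.7020
  age 12: 0.522 × 9 = 4.6980
  age 13: 0.291 × 18 = 5.2380
  age 14: 0.199 × 6 = 1.1940
R₀ = 21.4240 + 3.7020 + 4.6980 + 5.2380 + 1.1940 = 36.2560

36.256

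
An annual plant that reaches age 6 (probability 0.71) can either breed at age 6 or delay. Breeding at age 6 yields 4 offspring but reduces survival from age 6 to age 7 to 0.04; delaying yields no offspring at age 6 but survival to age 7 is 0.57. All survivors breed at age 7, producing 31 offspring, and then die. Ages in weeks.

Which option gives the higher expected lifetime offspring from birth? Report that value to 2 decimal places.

12.55

breed at age 6: R₀ = 0.71 × (4 + 0.04 × 31) = 0.71 × 5.2400 = 3.7204
delay to age 7: R₀ = 0.71 × (0.57 × 31) = 0.71 × 17.6700 = 12.5457
Higher: delay to age 7 (12.5457).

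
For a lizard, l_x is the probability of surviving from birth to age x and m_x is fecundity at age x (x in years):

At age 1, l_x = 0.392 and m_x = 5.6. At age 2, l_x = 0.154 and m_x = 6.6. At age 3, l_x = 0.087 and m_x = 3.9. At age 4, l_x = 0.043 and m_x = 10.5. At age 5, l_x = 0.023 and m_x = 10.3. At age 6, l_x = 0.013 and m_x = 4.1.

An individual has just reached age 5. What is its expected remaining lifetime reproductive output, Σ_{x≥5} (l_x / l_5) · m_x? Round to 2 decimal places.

l_5 = 0.023. Conditional survival from age 5 to x is l_x / l_5.
  x=5: (0.023/0.023) × 10.3 = 10.3000
  x=6: (0.013/0.023) × 4.1 = 2.3174
Sum = 10.3000 + 2.3174 = 12.6174

12.62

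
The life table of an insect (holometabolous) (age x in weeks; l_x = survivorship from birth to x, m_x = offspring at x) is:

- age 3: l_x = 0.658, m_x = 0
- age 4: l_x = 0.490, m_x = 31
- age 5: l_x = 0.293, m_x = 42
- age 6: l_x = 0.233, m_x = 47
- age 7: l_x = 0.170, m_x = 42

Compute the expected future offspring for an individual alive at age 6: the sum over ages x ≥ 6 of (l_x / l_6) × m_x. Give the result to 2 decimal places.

77.64

l_6 = 0.233. Conditional survival from age 6 to x is l_x / l_6.
  x=6: (0.233/0.233) × 47 = 47.0000
  x=7: (0.170/0.233) × 42 = 30.6438
Sum = 47.0000 + 30.6438 = 77.6438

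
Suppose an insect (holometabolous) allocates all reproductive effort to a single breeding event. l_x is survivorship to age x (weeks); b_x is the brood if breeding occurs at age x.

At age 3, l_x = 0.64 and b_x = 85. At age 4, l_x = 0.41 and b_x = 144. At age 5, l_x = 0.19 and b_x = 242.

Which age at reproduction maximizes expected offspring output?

4

Expected offspring if breeding at age x = l_x × b_x:
  age 3: 0.64 × 85 = 54.400
  age 4: 0.41 × 144 = 59.040
  age 5: 0.19 × 242 = 45.980
Maximum at age 4 (59.040).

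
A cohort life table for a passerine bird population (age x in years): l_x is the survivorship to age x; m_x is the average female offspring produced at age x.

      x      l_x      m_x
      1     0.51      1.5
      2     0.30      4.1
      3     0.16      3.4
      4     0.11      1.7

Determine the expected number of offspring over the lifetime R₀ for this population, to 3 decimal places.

2.726

R₀ = Σ l_x m_x:
  age 1: 0.51 × 1.5 = 0.7650
  age 2: 0.30 × 4.1 = 1.2300
  age 3: 0.16 × 3.4 = 0.5440
  age 4: 0.11 × 1.7 = 0.1870
R₀ = 0.7650 + 1.2300 + 0.5440 + 0.1870 = 2.7260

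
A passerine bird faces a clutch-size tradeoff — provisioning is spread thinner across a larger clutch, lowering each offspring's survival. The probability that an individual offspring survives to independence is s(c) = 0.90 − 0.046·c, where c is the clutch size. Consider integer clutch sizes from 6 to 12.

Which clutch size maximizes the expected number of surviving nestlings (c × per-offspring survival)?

Expected surviving nestlings = c × s(c):
  c=6: 6 × 0.624 = 3.744
  c=7: 7 × 0.578 = 4.046
  c=8: 8 × 0.532 = 4.256
  c=9: 9 × 0.486 = 4.374
  c=10: 10 × 0.440 = 4.400
  c=11: 11 × 0.394 = 4.334
  c=12: 12 × 0.348 = 4.176
Maximum at c = 10 (4.400 surviving nestlings).

10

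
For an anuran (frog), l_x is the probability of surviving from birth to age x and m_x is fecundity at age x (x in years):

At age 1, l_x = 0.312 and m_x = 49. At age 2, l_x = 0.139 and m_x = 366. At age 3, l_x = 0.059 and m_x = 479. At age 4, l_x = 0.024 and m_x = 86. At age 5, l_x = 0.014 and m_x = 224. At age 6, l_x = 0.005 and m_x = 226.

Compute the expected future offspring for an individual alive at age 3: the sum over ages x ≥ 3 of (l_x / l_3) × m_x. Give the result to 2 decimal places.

586.29

l_3 = 0.059. Conditional survival from age 3 to x is l_x / l_3.
  x=3: (0.059/0.059) × 479 = 479.0000
  x=4: (0.024/0.059) × 86 = 34.9831
  x=5: (0.014/0.059) × 224 = 53.1525
  x=6: (0.005/0.059) × 226 = 19.1525
Sum = 479.0000 + 34.9831 + 53.1525 + 19.1525 = 586.2881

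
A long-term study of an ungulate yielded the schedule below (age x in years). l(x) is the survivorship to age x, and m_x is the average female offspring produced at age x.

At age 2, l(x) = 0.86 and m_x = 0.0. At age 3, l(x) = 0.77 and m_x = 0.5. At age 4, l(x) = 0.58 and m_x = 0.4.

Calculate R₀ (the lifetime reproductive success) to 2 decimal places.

0.62

R₀ = Σ l(x) m_x:
  age 2: 0.86 × 0.0 = 0.0000
  age 3: 0.77 × 0.5 = 0.3850
  age 4: 0.58 × 0.4 = 0.2320
R₀ = 0.0000 + 0.3850 + 0.2320 = 0.6170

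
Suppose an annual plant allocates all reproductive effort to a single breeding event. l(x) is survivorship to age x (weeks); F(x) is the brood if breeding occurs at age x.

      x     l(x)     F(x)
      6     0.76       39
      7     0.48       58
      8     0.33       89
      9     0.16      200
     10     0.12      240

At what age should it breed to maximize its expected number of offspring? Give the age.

Expected offspring if breeding at age x = l(x) × F(x):
  age 6: 0.76 × 39 = 29.640
  age 7: 0.48 × 58 = 27.840
  age 8: 0.33 × 89 = 29.370
  age 9: 0.16 × 200 = 32.000
  age 10: 0.12 × 240 = 28.800
Maximum at age 9 (32.000).

9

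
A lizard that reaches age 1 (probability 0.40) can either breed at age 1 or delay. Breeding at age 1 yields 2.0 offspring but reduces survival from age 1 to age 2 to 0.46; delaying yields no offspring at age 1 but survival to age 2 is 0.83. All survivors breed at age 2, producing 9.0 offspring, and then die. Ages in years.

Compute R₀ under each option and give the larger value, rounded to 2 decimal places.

2.99

breed at age 1: R₀ = 0.40 × (2.0 + 0.46 × 9.0) = 0.40 × 6.1400 = 2.4560
delay to age 2: R₀ = 0.40 × (0.83 × 9.0) = 0.40 × 7.4700 = 2.9880
Higher: delay to age 2 (2.9880).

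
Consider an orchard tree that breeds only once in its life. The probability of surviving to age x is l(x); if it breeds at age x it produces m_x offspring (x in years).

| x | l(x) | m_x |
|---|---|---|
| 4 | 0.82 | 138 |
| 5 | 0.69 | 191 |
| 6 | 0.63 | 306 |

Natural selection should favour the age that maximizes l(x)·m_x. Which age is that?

6

Expected offspring if breeding at age x = l(x) × m_x:
  age 4: 0.82 × 138 = 113.160
  age 5: 0.69 × 191 = 131.790
  age 6: 0.63 × 306 = 192.780
Maximum at age 6 (192.780).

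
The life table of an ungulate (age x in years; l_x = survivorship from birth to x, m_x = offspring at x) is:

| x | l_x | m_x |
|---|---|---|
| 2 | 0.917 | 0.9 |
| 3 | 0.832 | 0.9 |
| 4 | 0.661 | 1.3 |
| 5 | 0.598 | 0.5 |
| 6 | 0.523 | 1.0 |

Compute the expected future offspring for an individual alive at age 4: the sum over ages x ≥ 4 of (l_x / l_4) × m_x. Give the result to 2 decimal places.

l_4 = 0.661. Conditional survival from age 4 to x is l_x / l_4.
  x=4: (0.661/0.661) × 1.3 = 1.3000
  x=5: (0.598/0.661) × 0.5 = 0.4523
  x=6: (0.523/0.661) × 1.0 = 0.7912
Sum = 1.3000 + 0.4523 + 0.7912 = 2.5436

2.54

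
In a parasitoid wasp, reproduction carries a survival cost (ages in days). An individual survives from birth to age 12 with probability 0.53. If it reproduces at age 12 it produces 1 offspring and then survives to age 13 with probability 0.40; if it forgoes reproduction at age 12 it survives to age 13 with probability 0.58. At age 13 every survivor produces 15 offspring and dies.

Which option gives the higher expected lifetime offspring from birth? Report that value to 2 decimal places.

breed at age 12: R₀ = 0.53 × (1 + 0.40 × 15) = 0.53 × 7.0000 = 3.7100
delay to age 13: R₀ = 0.53 × (0.58 × 15) = 0.53 × 8.7000 = 4.6110
Higher: delay to age 13 (4.6110).

4.61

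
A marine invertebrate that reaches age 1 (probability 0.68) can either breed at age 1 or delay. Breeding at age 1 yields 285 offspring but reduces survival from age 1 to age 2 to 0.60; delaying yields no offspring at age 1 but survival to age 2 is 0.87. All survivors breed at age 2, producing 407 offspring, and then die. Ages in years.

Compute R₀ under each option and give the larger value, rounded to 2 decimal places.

breed at age 1: R₀ = 0.68 × (285 + 0.60 × 407) = 0.68 × 529.2000 = 359.8560
delay to age 2: R₀ = 0.68 × (0.87 × 407) = 0.68 × 354.0900 = 240.7812
Higher: breed at age 1 (359.8560).

359.86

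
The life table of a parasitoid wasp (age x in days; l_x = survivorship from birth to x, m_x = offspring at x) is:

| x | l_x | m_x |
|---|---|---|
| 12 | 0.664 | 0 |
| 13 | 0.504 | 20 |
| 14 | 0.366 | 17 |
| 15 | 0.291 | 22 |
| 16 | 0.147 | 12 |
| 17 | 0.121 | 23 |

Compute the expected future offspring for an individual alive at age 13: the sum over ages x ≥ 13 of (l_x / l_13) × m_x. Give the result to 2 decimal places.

l_13 = 0.504. Conditional survival from age 13 to x is l_x / l_13.
  x=13: (0.504/0.504) × 20 = 20.0000
  x=14: (0.366/0.504) × 17 = 12.3452
  x=15: (0.291/0.504) × 22 = 12.7024
  x=16: (0.147/0.504) × 12 = 3.5000
  x=17: (0.121/0.504) × 23 = 5.5218
Sum = 20.0000 + 12.3452 + 12.7024 + 3.5000 + 5.5218 = 54.0694

54.07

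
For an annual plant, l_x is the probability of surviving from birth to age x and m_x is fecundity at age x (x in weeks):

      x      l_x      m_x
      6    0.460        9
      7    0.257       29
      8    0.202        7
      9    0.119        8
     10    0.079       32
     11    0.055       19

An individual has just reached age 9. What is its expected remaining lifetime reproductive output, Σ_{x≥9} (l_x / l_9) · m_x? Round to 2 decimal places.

38.03

l_9 = 0.119. Conditional survival from age 9 to x is l_x / l_9.
  x=9: (0.119/0.119) × 8 = 8.0000
  x=10: (0.079/0.119) × 32 = 21.2437
  x=11: (0.055/0.119) × 19 = 8.7815
Sum = 8.0000 + 21.2437 + 8.7815 = 38.0252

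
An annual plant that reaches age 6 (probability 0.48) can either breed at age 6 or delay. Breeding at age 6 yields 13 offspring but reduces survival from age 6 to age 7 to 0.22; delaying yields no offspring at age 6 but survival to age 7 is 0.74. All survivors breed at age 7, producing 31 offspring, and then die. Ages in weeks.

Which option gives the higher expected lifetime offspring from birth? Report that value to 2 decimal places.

11.01

breed at age 6: R₀ = 0.48 × (13 + 0.22 × 31) = 0.48 × 19.8200 = 9.5136
delay to age 7: R₀ = 0.48 × (0.74 × 31) = 0.48 × 22.9400 = 11.0112
Higher: delay to age 7 (11.0112).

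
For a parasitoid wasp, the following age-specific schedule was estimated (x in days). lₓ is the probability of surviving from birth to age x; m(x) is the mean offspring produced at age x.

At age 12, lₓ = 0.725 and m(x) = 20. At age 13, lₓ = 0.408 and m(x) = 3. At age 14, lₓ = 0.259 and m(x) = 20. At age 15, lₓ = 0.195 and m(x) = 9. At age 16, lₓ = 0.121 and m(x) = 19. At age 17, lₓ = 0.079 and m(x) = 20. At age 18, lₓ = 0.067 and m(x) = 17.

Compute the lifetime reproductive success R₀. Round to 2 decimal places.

27.68

R₀ = Σ lₓ m(x):
  age 12: 0.725 × 20 = 14.5000
  age 13: 0.408 × 3 = 1.2240
  age 14: 0.259 × 20 = 5.1800
  age 15: 0.195 × 9 = 1.7550
  age 16: 0.121 × 19 = 2.2990
  age 17: 0.079 × 20 = 1.5800
  age 18: 0.067 × 17 = 1.1390
R₀ = 14.5000 + 1.2240 + 5.1800 + 1.7550 + 2.2990 + 1.5800 + 1.1390 = 27.6770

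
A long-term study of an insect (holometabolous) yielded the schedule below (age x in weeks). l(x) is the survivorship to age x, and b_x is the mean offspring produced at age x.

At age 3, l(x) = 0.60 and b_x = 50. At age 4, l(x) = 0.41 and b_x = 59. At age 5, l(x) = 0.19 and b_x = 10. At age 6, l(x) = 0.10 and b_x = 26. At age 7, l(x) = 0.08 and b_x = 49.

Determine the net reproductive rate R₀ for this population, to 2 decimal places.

R₀ = Σ l(x) b_x:
  age 3: 0.60 × 50 = 30.0000
  age 4: 0.41 × 59 = 24.1900
  age 5: 0.19 × 10 = 1.9000
  age 6: 0.10 × 26 = 2.6000
  age 7: 0.08 × 49 = 3.9200
R₀ = 30.0000 + 24.1900 + 1.9000 + 2.6000 + 3.9200 = 62.6100

62.61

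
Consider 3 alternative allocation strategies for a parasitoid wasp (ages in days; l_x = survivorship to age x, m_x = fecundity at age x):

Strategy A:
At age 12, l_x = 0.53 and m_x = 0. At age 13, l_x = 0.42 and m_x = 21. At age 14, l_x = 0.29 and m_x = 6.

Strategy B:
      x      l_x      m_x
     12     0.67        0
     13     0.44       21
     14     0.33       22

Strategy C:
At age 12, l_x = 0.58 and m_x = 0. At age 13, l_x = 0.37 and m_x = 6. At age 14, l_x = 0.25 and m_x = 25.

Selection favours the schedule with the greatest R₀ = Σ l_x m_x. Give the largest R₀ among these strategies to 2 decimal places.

16.50

Strategy A: R₀ = 0.53×0 + 0.42×21 + 0.29×6 = 10.5600
Strategy B: R₀ = 0.67×0 + 0.44×21 + 0.33×22 = 16.5000
Strategy C: R₀ = 0.58×0 + 0.37×6 + 0.25×25 = 8.4700
Highest R₀: strategy B with 16.5000.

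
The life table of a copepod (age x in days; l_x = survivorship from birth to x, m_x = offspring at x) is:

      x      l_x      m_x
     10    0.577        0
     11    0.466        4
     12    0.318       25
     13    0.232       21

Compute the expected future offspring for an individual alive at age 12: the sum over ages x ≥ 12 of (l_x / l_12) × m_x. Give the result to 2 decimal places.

l_12 = 0.318. Conditional survival from age 12 to x is l_x / l_12.
  x=12: (0.318/0.318) × 25 = 25.0000
  x=13: (0.232/0.318) × 21 = 15.3208
Sum = 25.0000 + 15.3208 = 40.3208

40.32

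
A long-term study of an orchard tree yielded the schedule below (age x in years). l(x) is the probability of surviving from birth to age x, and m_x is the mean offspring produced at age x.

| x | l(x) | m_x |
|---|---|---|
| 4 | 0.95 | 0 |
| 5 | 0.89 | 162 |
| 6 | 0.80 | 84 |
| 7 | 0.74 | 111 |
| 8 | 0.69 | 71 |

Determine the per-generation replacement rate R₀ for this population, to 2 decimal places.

R₀ = Σ l(x) m_x:
  age 4: 0.95 × 0 = 0.0000
  age 5: 0.89 × 162 = 144.1800
  age 6: 0.80 × 84 = 67.2000
  age 7: 0.74 × 111 = 82.1400
  age 8: 0.69 × 71 = 48.9900
R₀ = 0.0000 + 144.1800 + 67.2000 + 82.1400 + 48.9900 = 342.5100

342.51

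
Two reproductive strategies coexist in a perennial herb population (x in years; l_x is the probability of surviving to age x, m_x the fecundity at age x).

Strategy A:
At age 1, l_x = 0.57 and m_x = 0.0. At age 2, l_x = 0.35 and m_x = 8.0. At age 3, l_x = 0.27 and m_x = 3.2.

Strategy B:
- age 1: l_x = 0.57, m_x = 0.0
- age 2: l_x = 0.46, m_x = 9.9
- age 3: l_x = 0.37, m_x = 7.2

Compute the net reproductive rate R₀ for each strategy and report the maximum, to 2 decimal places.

Strategy A: R₀ = 0.57×0.0 + 0.35×8.0 + 0.27×3.2 = 3.6640
Strategy B: R₀ = 0.57×0.0 + 0.46×9.9 + 0.37×7.2 = 7.2180
Highest R₀: strategy B with 7.2180.

7.22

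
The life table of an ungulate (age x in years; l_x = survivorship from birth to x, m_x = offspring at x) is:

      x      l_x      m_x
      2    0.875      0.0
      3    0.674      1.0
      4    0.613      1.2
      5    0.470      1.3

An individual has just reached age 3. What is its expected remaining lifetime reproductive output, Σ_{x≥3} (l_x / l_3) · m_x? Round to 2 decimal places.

l_3 = 0.674. Conditional survival from age 3 to x is l_x / l_3.
  x=3: (0.674/0.674) × 1.0 = 1.0000
  x=4: (0.613/0.674) × 1.2 = 1.0914
  x=5: (0.470/0.674) × 1.3 = 0.9065
Sum = 1.0000 + 1.0914 + 0.9065 = 2.9979

3.00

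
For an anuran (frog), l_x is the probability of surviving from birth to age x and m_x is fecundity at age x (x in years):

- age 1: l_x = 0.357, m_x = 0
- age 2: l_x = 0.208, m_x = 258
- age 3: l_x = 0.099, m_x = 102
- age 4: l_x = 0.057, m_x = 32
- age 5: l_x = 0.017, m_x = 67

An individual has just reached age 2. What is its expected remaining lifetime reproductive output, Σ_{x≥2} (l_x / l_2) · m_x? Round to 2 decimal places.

l_2 = 0.208. Conditional survival from age 2 to x is l_x / l_2.
  x=2: (0.208/0.208) × 258 = 258.0000
  x=3: (0.099/0.208) × 102 = 48.5481
  x=4: (0.057/0.208) × 32 = 8.7692
  x=5: (0.017/0.208) × 67 = 5.4760
Sum = 258.0000 + 48.5481 + 8.7692 + 5.4760 = 320.7933

320.79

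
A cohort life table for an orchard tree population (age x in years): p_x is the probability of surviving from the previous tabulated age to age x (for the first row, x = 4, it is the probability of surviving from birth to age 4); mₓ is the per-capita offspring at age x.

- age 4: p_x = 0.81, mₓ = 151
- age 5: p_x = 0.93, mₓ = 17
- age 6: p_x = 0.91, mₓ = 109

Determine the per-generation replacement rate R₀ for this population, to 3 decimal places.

Survivorship from birth: l_x = p_4·p_5·…·p_x.
  l_4 = 0.81000
  l_5 = 0.75330
  l_6 = 0.68550
R₀ = Σ l_x mₓ:
  age 4: 0.81000 × 151 = 122.3100
  age 5: 0.75330 × 17 = 12.8061
  age 6: 0.68550 × 109 = 74.7195
R₀ = 122.3100 + 12.8061 + 74.7195 = 209.8356

209.836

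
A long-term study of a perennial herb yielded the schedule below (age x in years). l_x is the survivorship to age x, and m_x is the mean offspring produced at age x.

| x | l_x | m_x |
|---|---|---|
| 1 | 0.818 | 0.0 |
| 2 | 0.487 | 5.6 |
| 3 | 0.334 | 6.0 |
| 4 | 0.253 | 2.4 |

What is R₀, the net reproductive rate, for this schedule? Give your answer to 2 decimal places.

R₀ = Σ l_x m_x:
  age 1: 0.818 × 0.0 = 0.0000
  age 2: 0.487 × 5.6 = 2.7272
  age 3: 0.334 × 6.0 = 2.0040
  age 4: 0.253 × 2.4 = 0.6072
R₀ = 0.0000 + 2.7272 + 2.0040 + 0.6072 = 5.3384

5.34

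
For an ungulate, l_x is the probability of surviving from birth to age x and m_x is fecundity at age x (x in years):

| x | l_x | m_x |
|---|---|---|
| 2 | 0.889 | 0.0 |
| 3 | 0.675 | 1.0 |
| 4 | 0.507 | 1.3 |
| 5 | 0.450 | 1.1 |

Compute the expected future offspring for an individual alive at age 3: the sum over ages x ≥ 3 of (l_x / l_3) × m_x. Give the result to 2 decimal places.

l_3 = 0.675. Conditional survival from age 3 to x is l_x / l_3.
  x=3: (0.675/0.675) × 1.0 = 1.0000
  x=4: (0.507/0.675) × 1.3 = 0.9764
  x=5: (0.450/0.675) × 1.1 = 0.7333
Sum = 1.0000 + 0.9764 + 0.7333 = 2.7098

2.71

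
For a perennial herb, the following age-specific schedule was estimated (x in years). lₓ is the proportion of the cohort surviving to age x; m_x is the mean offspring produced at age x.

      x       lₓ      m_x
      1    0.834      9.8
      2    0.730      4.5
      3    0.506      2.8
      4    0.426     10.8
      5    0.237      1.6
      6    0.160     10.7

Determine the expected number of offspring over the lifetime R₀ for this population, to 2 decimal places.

R₀ = Σ lₓ m_x:
  age 1: 0.834 × 9.8 = 8.1732
  age 2: 0.730 × 4.5 = 3.2850
  age 3: 0.506 × 2.8 = 1.4168
  age 4: 0.426 × 10.8 = 4.6008
  age 5: 0.237 × 1.6 = 0.3792
  age 6: 0.160 × 10.7 = 1.7120
R₀ = 8.1732 + 3.2850 + 1.4168 + 4.6008 + 0.3792 + 1.7120 = 19.5670

19.57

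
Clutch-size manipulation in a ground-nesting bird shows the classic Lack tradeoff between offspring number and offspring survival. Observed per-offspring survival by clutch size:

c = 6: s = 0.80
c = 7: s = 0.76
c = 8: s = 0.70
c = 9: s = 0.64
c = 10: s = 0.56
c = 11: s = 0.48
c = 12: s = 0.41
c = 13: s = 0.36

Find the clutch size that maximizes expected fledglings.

Expected fledglings = c × s(c):
  c=6: 6 × 0.80 = 4.800
  c=7: 7 × 0.76 = 5.320
  c=8: 8 × 0.70 = 5.600
  c=9: 9 × 0.64 = 5.760
  c=10: 10 × 0.56 = 5.600
  c=11: 11 × 0.48 = 5.280
  c=12: 12 × 0.41 = 4.920
  c=13: 13 × 0.36 = 4.680
Maximum at c = 9 (5.760 fledglings).

9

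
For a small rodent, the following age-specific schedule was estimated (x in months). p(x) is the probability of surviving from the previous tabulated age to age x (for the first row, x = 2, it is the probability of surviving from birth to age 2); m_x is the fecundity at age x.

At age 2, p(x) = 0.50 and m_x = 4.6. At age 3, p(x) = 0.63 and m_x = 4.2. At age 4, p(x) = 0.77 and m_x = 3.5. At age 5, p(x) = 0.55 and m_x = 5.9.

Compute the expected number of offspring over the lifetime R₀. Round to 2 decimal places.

5.26

Survivorship from birth: l_x = p_2·p_3·…·p_x.
  l_2 = 0.50000
  l_3 = 0.31500
  l_4 = 0.24255
  l_5 = 0.13340
R₀ = Σ l_x m_x:
  age 2: 0.50000 × 4.6 = 2.3000
  age 3: 0.31500 × 4.2 = 1.3230
  age 4: 0.24255 × 3.5 = 0.8489
  age 5: 0.13340 × 5.9 = 0.7871
R₀ = 2.3000 + 1.3230 + 0.8489 + 0.7871 = 5.2590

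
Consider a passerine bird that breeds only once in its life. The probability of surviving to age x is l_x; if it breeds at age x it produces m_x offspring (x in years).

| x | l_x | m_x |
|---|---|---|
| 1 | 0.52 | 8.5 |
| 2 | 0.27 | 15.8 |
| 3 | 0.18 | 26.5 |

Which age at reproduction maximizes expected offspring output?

Expected offspring if breeding at age x = l_x × m_x:
  age 1: 0.52 × 8.5 = 4.420
  age 2: 0.27 × 15.8 = 4.266
  age 3: 0.18 × 26.5 = 4.770
Maximum at age 3 (4.770).

3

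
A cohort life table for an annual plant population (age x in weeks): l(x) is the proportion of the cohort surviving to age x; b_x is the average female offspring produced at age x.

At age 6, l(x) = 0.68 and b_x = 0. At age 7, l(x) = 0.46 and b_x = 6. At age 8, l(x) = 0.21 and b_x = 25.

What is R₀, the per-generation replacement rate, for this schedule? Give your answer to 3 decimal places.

8.010

R₀ = Σ l(x) b_x:
  age 6: 0.68 × 0 = 0.0000
  age 7: 0.46 × 6 = 2.7600
  age 8: 0.21 × 25 = 5.2500
R₀ = 0.0000 + 2.7600 + 5.2500 = 8.0100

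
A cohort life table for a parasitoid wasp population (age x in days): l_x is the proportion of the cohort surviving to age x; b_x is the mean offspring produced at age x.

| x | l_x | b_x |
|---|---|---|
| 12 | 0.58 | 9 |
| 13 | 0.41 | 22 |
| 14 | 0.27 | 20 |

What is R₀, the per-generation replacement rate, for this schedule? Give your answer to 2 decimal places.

19.64

R₀ = Σ l_x b_x:
  age 12: 0.58 × 9 = 5.2200
  age 13: 0.41 × 22 = 9.0200
  age 14: 0.27 × 20 = 5.4000
R₀ = 5.2200 + 9.0200 + 5.4000 = 19.6400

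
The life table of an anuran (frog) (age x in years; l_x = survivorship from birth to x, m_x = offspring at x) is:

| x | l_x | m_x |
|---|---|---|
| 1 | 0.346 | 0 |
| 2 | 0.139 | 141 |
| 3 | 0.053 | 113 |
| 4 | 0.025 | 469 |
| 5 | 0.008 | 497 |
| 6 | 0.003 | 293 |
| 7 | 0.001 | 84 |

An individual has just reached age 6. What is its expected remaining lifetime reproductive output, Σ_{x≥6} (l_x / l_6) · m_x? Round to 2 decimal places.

321.00

l_6 = 0.003. Conditional survival from age 6 to x is l_x / l_6.
  x=6: (0.003/0.003) × 293 = 293.0000
  x=7: (0.001/0.003) × 84 = 28.0000
Sum = 293.0000 + 28.0000 = 321.0000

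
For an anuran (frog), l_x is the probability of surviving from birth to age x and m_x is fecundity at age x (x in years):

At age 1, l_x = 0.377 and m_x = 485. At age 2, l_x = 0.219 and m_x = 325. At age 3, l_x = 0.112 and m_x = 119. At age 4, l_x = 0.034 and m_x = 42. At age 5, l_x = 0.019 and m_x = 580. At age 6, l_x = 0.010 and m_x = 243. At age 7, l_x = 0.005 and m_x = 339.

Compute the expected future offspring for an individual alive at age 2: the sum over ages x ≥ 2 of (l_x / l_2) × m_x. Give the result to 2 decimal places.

461.53

l_2 = 0.219. Conditional survival from age 2 to x is l_x / l_2.
  x=2: (0.219/0.219) × 325 = 325.0000
  x=3: (0.112/0.219) × 119 = 60.8584
  x=4: (0.034/0.219) × 42 = 6.5205
  x=5: (0.019/0.219) × 580 = 50.3196
  x=6: (0.010/0.219) × 243 = 11.0959
  x=7: (0.005/0.219) × 339 = 7.7397
Sum = 325.0000 + 60.8584 + 6.5205 + 50.3196 + 11.0959 + 7.7397 = 461.5342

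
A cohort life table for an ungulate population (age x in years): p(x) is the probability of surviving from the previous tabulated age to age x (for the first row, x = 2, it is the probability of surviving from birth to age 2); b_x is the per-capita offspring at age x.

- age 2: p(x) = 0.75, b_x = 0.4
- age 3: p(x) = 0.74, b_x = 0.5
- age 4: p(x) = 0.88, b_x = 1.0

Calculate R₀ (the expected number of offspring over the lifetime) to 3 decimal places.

Survivorship from birth: l_x = p_2·p_3·…·p_x.
  l_2 = 0.75000
  l_3 = 0.55500
  l_4 = 0.48840
R₀ = Σ l_x b_x:
  age 2: 0.75000 × 0.4 = 0.3000
  age 3: 0.55500 × 0.5 = 0.2775
  age 4: 0.48840 × 1.0 = 0.4884
R₀ = 0.3000 + 0.2775 + 0.4884 = 1.0659

1.066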